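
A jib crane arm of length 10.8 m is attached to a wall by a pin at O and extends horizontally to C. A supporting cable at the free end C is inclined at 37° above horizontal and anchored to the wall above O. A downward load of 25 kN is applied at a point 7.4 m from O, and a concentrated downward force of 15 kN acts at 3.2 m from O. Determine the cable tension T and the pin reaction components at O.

ΣM about O: T·sin37°·10.8 − 25·7.4 − 15·3.2 = 0 → T = 233/(10.8·0.601815) = 35.8483 ≈ 35.85 kN.
ΣF_x = 0: O_x − T·cos37° = 0 → O_x = 35.8483 × 0.798636 = 28.63 kN.
ΣF_y = 0: O_y + T·sin37° − 25 − 15 = 0 → O_y = 40 − 35.8483 × 0.601815 = 18.43 kN.

T = 35.85 kN, O_x = 28.63 kN, O_y = 18.43 kN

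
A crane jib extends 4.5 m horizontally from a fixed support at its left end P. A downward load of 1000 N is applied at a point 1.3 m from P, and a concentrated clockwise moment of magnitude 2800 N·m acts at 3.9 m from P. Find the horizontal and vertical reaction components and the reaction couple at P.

P_x = 0, P_y = 1000 N, M_P = 4100 N·m

ΣF_x = 0: P_x = 0.
ΣF_y = 0: P_y − 1000 = 0 → P_y = 1000 N.
ΣM about P: M_P − 1000·1.3 − 2800 = 0 → M_P = 4100 N·m.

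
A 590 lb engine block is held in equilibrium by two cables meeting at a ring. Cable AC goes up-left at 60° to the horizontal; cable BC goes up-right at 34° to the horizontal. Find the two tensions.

ΣF_x = 0: −T_AC·cos60° + T_BC·cos34° = 0 → T_BC = 0.603109·T_AC.
ΣF_y = 0: T_AC·sin60° + T_BC·sin34° = 590.
Substitute: T_AC·(0.866025 + 0.603109·0.559193) = 590 → T_AC = 490.327 ≈ 490.3 lb.
Then T_BC = 0.603109 × 490.327 = 295.7 lb.

T_AC = 490.3 lb, T_BC = 295.7 lb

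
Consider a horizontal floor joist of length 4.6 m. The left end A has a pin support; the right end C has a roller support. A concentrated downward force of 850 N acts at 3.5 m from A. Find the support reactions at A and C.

Moments about A: C_y·4.6 − 850·3.5 = 0 → C_y = 2975/4.6 = 646.739 ≈ 646.7 N.
ΣF_y = 0: A_y + 646.739 − 850 = 0 → A_y = 203.3 N.
ΣF_x = 0: no horizontal applied forces, so A_x = 0.

A_x = 0, A_y = 203.3 N, C_y = 646.7 N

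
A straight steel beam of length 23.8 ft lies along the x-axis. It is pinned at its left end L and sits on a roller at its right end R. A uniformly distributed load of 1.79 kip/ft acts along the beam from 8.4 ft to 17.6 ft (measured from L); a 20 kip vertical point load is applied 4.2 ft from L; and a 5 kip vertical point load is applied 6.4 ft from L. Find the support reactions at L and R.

Resultant of the distributed load: 1.79 × 9.2 = 16.468 kip at 13 ft from L.
Moments about L: R_y·23.8 − (1.79·9.2)·13 − 20·4.2 − 5·6.4 = 0 → R_y = 330.084/23.8 = 13.8691 ≈ 13.87 kip.
ΣF_y = 0: L_y + 13.8691 − 1.79·9.2 − 20 − 5 = 0 → L_y = 27.60 kip.
ΣF_x = 0: no horizontal applied forces, so L_x = 0.

L_x = 0, L_y = 27.60 kip, R_y = 13.87 kip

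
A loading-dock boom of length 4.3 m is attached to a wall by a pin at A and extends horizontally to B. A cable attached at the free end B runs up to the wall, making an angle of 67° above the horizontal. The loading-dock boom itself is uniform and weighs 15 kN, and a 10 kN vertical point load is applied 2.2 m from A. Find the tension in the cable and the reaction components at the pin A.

T = 13.71 kN, A_x = 5.355 kN, A_y = 12.38 kN

ΣM about A: T·sin67°·4.3 − 15·2.15 − 10·2.2 = 0 → T = 54.25/(4.3·0.920505) = 13.7058 ≈ 13.71 kN.
ΣF_x = 0: A_x − T·cos67° = 0 → A_x = 13.7058 × 0.390731 = 5.355 kN.
ΣF_y = 0: A_y + T·sin67° − 15 − 10 = 0 → A_y = 25 − 13.7058 × 0.920505 = 12.38 kN.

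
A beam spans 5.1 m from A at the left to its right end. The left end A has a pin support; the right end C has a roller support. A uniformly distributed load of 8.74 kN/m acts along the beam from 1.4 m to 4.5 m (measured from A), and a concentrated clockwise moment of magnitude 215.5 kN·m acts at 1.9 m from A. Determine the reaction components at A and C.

Resultant of the distributed load: 8.74 × 3.1 = 27.094 kN at 2.95 m from A.
Taking moments about A: C_y·5.1 − (8.74·3.1)·2.95 − 215.5 = 0 → C_y = 295.4273/5.1 = 57.9269 ≈ 57.93 kN.
ΣF_y = 0: A_y + 57.9269 − 8.74·3.1 = 0 → A_y = -30.83 kN.
ΣF_x = 0: no horizontal applied forces, so A_x = 0.

A_x = 0, A_y = -30.83 kN, C_y = 57.93 kN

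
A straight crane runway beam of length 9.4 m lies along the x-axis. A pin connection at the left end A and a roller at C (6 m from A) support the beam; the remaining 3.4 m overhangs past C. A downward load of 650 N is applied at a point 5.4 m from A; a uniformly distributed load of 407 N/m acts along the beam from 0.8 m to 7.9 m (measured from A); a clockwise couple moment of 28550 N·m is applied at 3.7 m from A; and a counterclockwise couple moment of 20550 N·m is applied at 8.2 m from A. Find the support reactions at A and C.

Resultant of the distributed load: 407 × 7.1 = 2889.7 N at 4.35 m from A.
ΣM about A: C_y·6 − 650·5.4 − (407·7.1)·4.35 − 28550 + 20550 = 0 → C_y = 24080.195/6 = 4013.37 ≈ 4013 N.
ΣF_y = 0: A_y + 4013.37 − 650 − 407·7.1 = 0 → A_y = -473.7 N.
ΣF_x = 0: no horizontal applied forces, so A_x = 0.

A_x = 0, A_y = -473.7 N, C_y = 4013 N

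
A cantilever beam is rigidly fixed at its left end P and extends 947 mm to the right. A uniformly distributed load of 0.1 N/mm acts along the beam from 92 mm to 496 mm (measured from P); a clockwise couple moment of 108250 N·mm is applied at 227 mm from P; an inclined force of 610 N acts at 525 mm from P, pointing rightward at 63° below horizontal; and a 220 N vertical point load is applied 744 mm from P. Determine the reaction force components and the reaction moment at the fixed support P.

Resultant of the distributed load: 0.1 × 404 = 40.4 N at 294 mm from P.
ΣF_x = 0: P_x + 610·cos63° = 0 → P_x = -276.9 N.
ΣF_y = 0: P_y − 0.1·404 − 610·sin63° − 220 = 0 → P_y = 803.9 N.
ΣM about P: M_P − (0.1·404)·294 − 108250 − 610·sin63°·525 − 220·744 = 0 → M_P = 569200 N·mm.

P_x = -276.9 N, P_y = 803.9 N, M_P = 569200 N·mm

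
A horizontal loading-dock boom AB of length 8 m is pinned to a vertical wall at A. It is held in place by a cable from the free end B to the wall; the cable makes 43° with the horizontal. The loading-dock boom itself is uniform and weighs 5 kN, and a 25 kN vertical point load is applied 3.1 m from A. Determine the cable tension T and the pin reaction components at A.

T = 17.87 kN, A_x = 13.07 kN, A_y = 17.81 kN

ΣM about A: T·sin43°·8 − 5·4 − 25·3.1 = 0 → T = 97.5/(8·0.681998) = 17.8703 ≈ 17.87 kN.
ΣF_x = 0: A_x − T·cos43° = 0 → A_x = 17.8703 × 0.731354 = 13.07 kN.
ΣF_y = 0: A_y + T·sin43° − 5 − 25 = 0 → A_y = 30 − 17.8703 × 0.681998 = 17.81 kN.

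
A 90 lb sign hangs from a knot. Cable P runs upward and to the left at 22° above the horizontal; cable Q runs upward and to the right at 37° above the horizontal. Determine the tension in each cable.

T_P = 83.85 lb, T_Q = 97.35 lb

ΣF_x = 0: −T_P·cos22° + T_Q·cos37° = 0 → T_Q = 1.16096·T_P.
ΣF_y = 0: T_P·sin22° + T_Q·sin37° = 90.
Substitute: T_P·(0.374607 + 1.16096·0.601815) = 90 → T_P = 83.8543 ≈ 83.85 lb.
Then T_Q = 1.16096 × 83.8543 = 97.35 lb.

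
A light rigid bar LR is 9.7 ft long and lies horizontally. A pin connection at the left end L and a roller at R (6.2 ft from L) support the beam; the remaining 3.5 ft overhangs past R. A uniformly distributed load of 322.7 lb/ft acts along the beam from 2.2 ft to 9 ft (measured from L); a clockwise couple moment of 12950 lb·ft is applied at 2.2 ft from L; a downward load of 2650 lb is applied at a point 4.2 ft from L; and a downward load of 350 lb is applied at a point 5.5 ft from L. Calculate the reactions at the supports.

L_x = 0, L_y = -982.0 lb, R_y = 6176 lb

Resultant of the distributed load: 322.7 × 6.8 = 2194.36 lb at 5.6 ft from L.
Taking moments about L: R_y·6.2 − (322.7·6.8)·5.6 − 12950 − 2650·4.2 − 350·5.5 = 0 → R_y = 38293.416/6.2 = 6176.36 ≈ 6176 lb.
ΣF_y = 0: L_y + 6176.36 − 322.7·6.8 − 2650 − 350 = 0 → L_y = -982.0 lb.
ΣF_x = 0: no horizontal applied forces, so L_x = 0.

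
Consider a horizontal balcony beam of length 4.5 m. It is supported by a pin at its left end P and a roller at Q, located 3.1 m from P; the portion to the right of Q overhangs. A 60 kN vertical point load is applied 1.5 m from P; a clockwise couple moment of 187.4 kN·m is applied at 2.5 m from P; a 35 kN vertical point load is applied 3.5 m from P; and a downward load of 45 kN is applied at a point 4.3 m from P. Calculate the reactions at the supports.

P_x = 0, P_y = -51.42 kN, Q_y = 191.4 kN

Taking moments about P: Q_y·3.1 − 60·1.5 − 187.4 − 35·3.5 − 45·4.3 = 0 → Q_y = 593.4/3.1 = 191.419 ≈ 191.4 kN.
ΣF_y = 0: P_y + 191.419 − 60 − 35 − 45 = 0 → P_y = -51.42 kN.
ΣF_x = 0: no horizontal applied forces, so P_x = 0.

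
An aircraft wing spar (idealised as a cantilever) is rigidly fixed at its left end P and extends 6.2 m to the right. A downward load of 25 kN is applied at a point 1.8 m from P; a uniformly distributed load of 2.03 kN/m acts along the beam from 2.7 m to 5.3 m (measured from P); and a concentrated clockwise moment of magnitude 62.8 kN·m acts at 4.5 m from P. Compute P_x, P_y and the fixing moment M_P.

Resultant of the distributed load: 2.03 × 2.6 = 5.278 kN at 4 m from P.
ΣF_x = 0: P_x = 0.
ΣF_y = 0: P_y − 25 − 2.03·2.6 = 0 → P_y = 30.28 kN.
ΣM about P: M_P − 25·1.8 − (2.03·2.6)·4 − 62.8 = 0 → M_P = 128.9 kN·m.

P_x = 0, P_y = 30.28 kN, M_P = 128.9 kN·m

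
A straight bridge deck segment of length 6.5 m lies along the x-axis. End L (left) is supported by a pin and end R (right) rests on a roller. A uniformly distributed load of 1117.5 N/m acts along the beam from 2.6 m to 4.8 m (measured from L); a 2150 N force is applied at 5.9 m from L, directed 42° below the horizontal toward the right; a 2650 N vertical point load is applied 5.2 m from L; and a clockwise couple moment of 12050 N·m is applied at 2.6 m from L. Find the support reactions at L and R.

Resultant of the distributed load: 1117.5 × 2.2 = 2458.5 N at 3.7 m from L.
ΣM about L: R_y·6.5 − (1117.5·2.2)·3.7 − 2150·sin42°·5.9 − 2650·5.2 − 12050 = 0 → R_y = 43414.4/6.5 = 6679.14 ≈ 6679 N.
ΣF_y = 0: L_y + 6679.14 − 1117.5·2.2 − 2150·sin42° − 2650 = 0 → L_y = -132.0 N.
ΣF_x = 0: L_x + 2150·cos42° = 0 → L_x = -1598 N.

L_x = -1598 N, L_y = -132.0 N, R_y = 6679 N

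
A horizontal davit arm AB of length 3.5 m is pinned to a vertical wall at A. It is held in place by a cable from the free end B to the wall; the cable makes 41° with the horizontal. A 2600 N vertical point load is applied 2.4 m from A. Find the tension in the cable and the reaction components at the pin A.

T = 2718 N, A_x = 2051 N, A_y = 817.1 N

ΣM about A: T·sin41°·3.5 − 2600·2.4 = 0 → T = 6240/(3.5·0.656059) = 2717.53 ≈ 2718 N.
ΣF_x = 0: A_x − T·cos41° = 0 → A_x = 2717.53 × 0.75471 = 2051 N.
ΣF_y = 0: A_y + T·sin41° − 2600 = 0 → A_y = 2600 − 2717.53 × 0.656059 = 817.1 N.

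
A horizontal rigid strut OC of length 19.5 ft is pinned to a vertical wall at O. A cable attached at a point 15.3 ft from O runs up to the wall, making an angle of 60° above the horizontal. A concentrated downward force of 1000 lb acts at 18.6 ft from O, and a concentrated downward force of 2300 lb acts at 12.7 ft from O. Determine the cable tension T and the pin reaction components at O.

T = 3608 lb, O_x = 1804 lb, O_y = 175.2 lb

ΣM about O: T·sin60°·15.3 − 1000·18.6 − 2300·12.7 = 0 → T = 47810/(15.3·0.866025) = 3608.25 ≈ 3608 lb.
ΣF_x = 0: O_x − T·cos60° = 0 → O_x = 3608.25 × 0.5 = 1804 lb.
ΣF_y = 0: O_y + T·sin60° − 1000 − 2300 = 0 → O_y = 3300 − 3608.25 × 0.866025 = 175.2 lb.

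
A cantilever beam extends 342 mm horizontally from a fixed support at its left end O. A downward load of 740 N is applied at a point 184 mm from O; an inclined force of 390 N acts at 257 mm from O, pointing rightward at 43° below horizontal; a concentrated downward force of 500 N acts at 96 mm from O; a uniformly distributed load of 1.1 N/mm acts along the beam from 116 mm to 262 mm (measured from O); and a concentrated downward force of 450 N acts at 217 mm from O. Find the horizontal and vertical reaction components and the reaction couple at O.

O_x = -285.2 N, O_y = 2117 N, M_O = 380500 N·mm

Resultant of the distributed load: 1.1 × 146 = 160.6 N at 189 mm from O.
ΣF_x = 0: O_x + 390·cos43° = 0 → O_x = -285.2 N.
ΣF_y = 0: O_y − 740 − 390·sin43° − 500 − 1.1·146 − 450 = 0 → O_y = 2117 N.
ΣM about O: M_O − 740·184 − 390·sin43°·257 − 500·96 − (1.1·146)·189 − 450·217 = 0 → M_O = 380500 N·mm.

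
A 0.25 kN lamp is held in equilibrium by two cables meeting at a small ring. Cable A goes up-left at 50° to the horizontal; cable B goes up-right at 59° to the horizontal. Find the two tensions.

T_A = 0.1362 kN, T_B = 0.1700 kN

ΣF_x = 0: −T_A·cos50° + T_B·cos59° = 0 → T_B = 1.24804·T_A.
ΣF_y = 0: T_A·sin50° + T_B·sin59° = 0.25.
Substitute: T_A·(0.766044 + 1.24804·0.857167) = 0.25 → T_A = 0.136179 ≈ 0.1362 kN.
Then T_B = 1.24804 × 0.136179 = 0.1700 kN.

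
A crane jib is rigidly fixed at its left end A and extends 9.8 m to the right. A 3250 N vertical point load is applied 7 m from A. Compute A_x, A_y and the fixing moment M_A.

ΣF_x = 0: A_x = 0.
ΣF_y = 0: A_y − 3250 = 0 → A_y = 3250 N.
ΣM about A: M_A − 3250·7 = 0 → M_A = 22750 N·m.

A_x = 0, A_y = 3250 N, M_A = 22750 N·m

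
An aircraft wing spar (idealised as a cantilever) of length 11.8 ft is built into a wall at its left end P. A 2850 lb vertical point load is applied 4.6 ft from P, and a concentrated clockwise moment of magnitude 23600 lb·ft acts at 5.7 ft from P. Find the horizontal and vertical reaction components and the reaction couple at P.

ΣF_x = 0: P_x = 0.
ΣF_y = 0: P_y − 2850 = 0 → P_y = 2850 lb.
ΣM about P: M_P − 2850·4.6 − 23600 = 0 → M_P = 36710 lb·ft.

P_x = 0, P_y = 2850 lb, M_P = 36710 lb·ft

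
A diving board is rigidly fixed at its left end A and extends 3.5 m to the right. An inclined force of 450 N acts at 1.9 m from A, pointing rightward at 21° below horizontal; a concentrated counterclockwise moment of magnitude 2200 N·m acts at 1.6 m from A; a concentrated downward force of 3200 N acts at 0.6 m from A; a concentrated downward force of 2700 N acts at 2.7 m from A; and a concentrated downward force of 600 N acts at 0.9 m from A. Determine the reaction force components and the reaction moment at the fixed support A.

A_x = -420.1 N, A_y = 6661 N, M_A = 7856 N·m

ΣF_x = 0: A_x + 450·cos21° = 0 → A_x = -420.1 N.
ΣF_y = 0: A_y − 450·sin21° − 3200 − 2700 − 600 = 0 → A_y = 6661 N.
ΣM about A: M_A − 450·sin21°·1.9 + 2200 − 3200·0.6 − 2700·2.7 − 600·0.9 = 0 → M_A = 7856 N·m.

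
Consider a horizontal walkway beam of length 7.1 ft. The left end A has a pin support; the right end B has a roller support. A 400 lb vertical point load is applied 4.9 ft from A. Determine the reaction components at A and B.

A_x = 0, A_y = 123.9 lb, B_y = 276.1 lb

Taking moments about A: B_y·7.1 − 400·4.9 = 0 → B_y = 1960/7.1 = 276.056 ≈ 276.1 lb.
ΣF_y = 0: A_y + 276.056 − 400 = 0 → A_y = 123.9 lb.
ΣF_x = 0: no horizontal applied forces, so A_x = 0.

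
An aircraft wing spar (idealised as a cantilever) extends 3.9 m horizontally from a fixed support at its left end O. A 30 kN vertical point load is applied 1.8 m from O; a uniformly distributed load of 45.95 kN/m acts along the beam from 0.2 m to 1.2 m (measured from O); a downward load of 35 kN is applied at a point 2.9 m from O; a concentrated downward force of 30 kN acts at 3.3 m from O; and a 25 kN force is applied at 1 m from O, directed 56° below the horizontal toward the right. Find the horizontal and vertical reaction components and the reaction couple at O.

Resultant of the distributed load: 45.95 × 1 = 45.95 kN at 0.7 m from O.
ΣF_x = 0: O_x + 25·cos56° = 0 → O_x = -13.98 kN.
ΣF_y = 0: O_y − 30 − 45.95·1 − 35 − 30 − 25·sin56° = 0 → O_y = 161.7 kN.
ΣM about O: M_O − 30·1.8 − (45.95·1)·0.7 − 35·2.9 − 30·3.3 − 25·sin56°·1 = 0 → M_O = 307.4 kN·m.

O_x = -13.98 kN, O_y = 161.7 kN, M_O = 307.4 kN·m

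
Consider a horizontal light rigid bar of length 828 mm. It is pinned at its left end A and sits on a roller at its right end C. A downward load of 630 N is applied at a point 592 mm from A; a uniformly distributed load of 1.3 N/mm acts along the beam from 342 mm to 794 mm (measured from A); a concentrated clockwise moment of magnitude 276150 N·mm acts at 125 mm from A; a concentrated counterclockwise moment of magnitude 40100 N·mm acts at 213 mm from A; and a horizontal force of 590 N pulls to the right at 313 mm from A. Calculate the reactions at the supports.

Resultant of the distributed load: 1.3 × 452 = 587.6 N at 568 mm from A.
Taking moments about A: C_y·828 − 630·592 − (1.3·452)·568 − 276150 + 40100 = 0 → C_y = 942766.8/828 = 1138.61 ≈ 1139 N.
ΣF_y = 0: A_y + 1138.61 − 630 − 1.3·452 = 0 → A_y = 78.99 N.
ΣF_x = 0: A_x + 590 = 0 → A_x = -590.0 N.

A_x = -590.0 N, A_y = 78.99 N, C_y = 1139 N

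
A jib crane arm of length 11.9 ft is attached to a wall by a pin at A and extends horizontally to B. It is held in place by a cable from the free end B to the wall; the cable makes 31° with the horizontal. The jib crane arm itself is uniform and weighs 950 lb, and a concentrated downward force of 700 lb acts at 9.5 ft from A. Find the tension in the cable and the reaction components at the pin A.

ΣM about A: T·sin31°·11.9 − 950·5.95 − 700·9.5 = 0 → T = 12302.5/(11.9·0.515038) = 2007.28 ≈ 2007 lb.
ΣF_x = 0: A_x − T·cos31° = 0 → A_x = 2007.28 × 0.857167 = 1721 lb.
ΣF_y = 0: A_y + T·sin31° − 950 − 700 = 0 → A_y = 1650 − 2007.28 × 0.515038 = 616.2 lb.

T = 2007 lb, A_x = 1721 lb, A_y = 616.2 lb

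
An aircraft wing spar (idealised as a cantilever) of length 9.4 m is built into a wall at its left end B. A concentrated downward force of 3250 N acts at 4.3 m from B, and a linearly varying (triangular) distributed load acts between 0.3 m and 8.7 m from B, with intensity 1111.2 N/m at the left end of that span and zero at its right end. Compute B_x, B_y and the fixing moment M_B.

Resultant of the triangular load: ½ × 1111.2 × 8.4 = 4667.04 N, acting at 3.1 m from B (one-third of the span from the peak).
ΣF_x = 0: B_x = 0.
ΣF_y = 0: B_y − 3250 − ½·1111.2·8.4 = 0 → B_y = 7917 N.
ΣM about B: M_B − 3250·4.3 − (½·1111.2·8.4)·3.1 = 0 → M_B = 28440 N·m.

B_x = 0, B_y = 7917 N, M_B = 28440 N·m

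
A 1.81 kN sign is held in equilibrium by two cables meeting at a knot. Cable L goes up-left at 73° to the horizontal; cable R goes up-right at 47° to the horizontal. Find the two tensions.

T_L = 1.425 kN, T_R = 0.6111 kN

ΣF_x = 0: −T_L·cos73° + T_R·cos47° = 0 → T_R = 0.428699·T_L.
ΣF_y = 0: T_L·sin73° + T_R·sin47° = 1.81.
Substitute: T_L·(0.956305 + 0.428699·0.731354) = 1.81 → T_L = 1.42538 ≈ 1.425 kN.
Then T_R = 0.428699 × 1.42538 = 0.6111 kN.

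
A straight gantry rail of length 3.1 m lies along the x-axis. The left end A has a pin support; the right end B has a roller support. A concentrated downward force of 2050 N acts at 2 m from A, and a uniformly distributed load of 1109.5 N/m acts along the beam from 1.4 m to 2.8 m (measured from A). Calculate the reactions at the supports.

A_x = 0, A_y = 1228 N, B_y = 2375 N

Resultant of the distributed load: 1109.5 × 1.4 = 1553.3 N at 2.1 m from A.
Moments about A: B_y·3.1 − 2050·2 − (1109.5·1.4)·2.1 = 0 → B_y = 7361.93/3.1 = 2374.82 ≈ 2375 N.
ΣF_y = 0: A_y + 2374.82 − 2050 − 1109.5·1.4 = 0 → A_y = 1228 N.
ΣF_x = 0: no horizontal applied forces, so A_x = 0.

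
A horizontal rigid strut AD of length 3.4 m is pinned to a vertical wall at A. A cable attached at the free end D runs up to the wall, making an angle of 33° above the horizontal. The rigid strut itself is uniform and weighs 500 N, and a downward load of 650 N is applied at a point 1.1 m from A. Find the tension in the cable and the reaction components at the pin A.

ΣM about A: T·sin33°·3.4 − 500·1.7 − 650·1.1 = 0 → T = 1565/(3.4·0.544639) = 845.136 ≈ 845.1 N.
ΣF_x = 0: A_x − T·cos33° = 0 → A_x = 845.136 × 0.838671 = 708.8 N.
ΣF_y = 0: A_y + T·sin33° − 500 − 650 = 0 → A_y = 1150 − 845.136 × 0.544639 = 689.7 N.

T = 845.1 N, A_x = 708.8 N, A_y = 689.7 N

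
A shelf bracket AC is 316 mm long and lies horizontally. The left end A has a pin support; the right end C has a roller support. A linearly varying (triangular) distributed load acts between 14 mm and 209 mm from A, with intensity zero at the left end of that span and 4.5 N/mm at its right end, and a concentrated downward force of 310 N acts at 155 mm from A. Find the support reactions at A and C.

Resultant of the triangular load: ½ × 4.5 × 195 = 438.75 N, acting at 144 mm from A (one-third of the span from the peak).
Moments about A: C_y·316 − (½·4.5·195)·144 − 310·155 = 0 → C_y = 111230/316 = 351.994 ≈ 352.0 N.
ΣF_y = 0: A_y + 351.994 − ½·4.5·195 − 310 = 0 → A_y = 396.8 N.
ΣF_x = 0: no horizontal applied forces, so A_x = 0.

A_x = 0, A_y = 396.8 N, C_y = 352.0 N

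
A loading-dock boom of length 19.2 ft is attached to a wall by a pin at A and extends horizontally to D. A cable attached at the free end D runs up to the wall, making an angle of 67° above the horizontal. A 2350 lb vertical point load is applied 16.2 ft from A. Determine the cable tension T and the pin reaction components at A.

ΣM about A: T·sin67°·19.2 − 2350·16.2 = 0 → T = 38070/(19.2·0.920505) = 2154.05 ≈ 2154 lb.
ΣF_x = 0: A_x − T·cos67° = 0 → A_x = 2154.05 × 0.390731 = 841.7 lb.
ΣF_y = 0: A_y + T·sin67° − 2350 = 0 → A_y = 2350 − 2154.05 × 0.920505 = 367.2 lb.

T = 2154 lb, A_x = 841.7 lb, A_y = 367.2 lb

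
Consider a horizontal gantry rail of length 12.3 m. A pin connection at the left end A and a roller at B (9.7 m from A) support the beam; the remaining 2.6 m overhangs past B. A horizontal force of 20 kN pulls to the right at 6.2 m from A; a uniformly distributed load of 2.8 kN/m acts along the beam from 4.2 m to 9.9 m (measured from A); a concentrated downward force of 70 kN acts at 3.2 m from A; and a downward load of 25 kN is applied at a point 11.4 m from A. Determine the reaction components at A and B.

Resultant of the distributed load: 2.8 × 5.7 = 15.96 kN at 7.05 m from A.
ΣM about A: B_y·9.7 − (2.8·5.7)·7.05 − 70·3.2 − 25·11.4 = 0 → B_y = 621.518/9.7 = 64.074 ≈ 64.07 kN.
ΣF_y = 0: A_y + 64.074 − 2.8·5.7 − 70 − 25 = 0 → A_y = 46.89 kN.
ΣF_x = 0: A_x + 20 = 0 → A_x = -20.00 kN.

A_x = -20.00 kN, A_y = 46.89 kN, B_y = 64.07 kN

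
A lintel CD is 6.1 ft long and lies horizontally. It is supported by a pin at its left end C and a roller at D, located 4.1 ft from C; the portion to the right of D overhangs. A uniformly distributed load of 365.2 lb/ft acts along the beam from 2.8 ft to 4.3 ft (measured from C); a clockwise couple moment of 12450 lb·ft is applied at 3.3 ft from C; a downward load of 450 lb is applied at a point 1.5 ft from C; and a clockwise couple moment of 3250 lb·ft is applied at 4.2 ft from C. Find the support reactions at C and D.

Resultant of the distributed load: 365.2 × 1.5 = 547.8 lb at 3.55 ft from C.
ΣM about C: D_y·4.1 − (365.2·1.5)·3.55 − 12450 − 450·1.5 − 3250 = 0 → D_y = 18319.69/4.1 = 4468.22 ≈ 4468 lb.
ΣF_y = 0: C_y + 4468.22 − 365.2·1.5 − 450 = 0 → C_y = -3470 lb.
ΣF_x = 0: no horizontal applied forces, so C_x = 0.

C_x = 0, C_y = -3470 lb, D_y = 4468 lb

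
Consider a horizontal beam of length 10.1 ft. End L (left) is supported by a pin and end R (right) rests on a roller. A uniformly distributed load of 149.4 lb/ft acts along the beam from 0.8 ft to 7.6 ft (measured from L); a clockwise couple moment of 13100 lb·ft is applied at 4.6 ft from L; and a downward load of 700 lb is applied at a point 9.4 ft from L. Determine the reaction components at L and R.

Resultant of the distributed load: 149.4 × 6.8 = 1015.92 lb at 4.2 ft from L.
Moments about L: R_y·10.1 − (149.4·6.8)·4.2 − 13100 − 700·9.4 = 0 → R_y = 23946.864/10.1 = 2370.98 ≈ 2371 lb.
ΣF_y = 0: L_y + 2370.98 − 149.4·6.8 − 700 = 0 → L_y = -655.1 lb.
ΣF_x = 0: no horizontal applied forces, so L_x = 0.

L_x = 0, L_y = -655.1 lb, R_y = 2371 lb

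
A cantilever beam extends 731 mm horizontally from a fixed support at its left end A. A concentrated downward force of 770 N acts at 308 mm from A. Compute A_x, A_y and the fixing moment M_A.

A_x = 0, A_y = 770.0 N, M_A = 237200 N·mm

ΣF_x = 0: A_x = 0.
ΣF_y = 0: A_y − 770 = 0 → A_y = 770.0 N.
ΣM about A: M_A − 770·308 = 0 → M_A = 237200 N·mm.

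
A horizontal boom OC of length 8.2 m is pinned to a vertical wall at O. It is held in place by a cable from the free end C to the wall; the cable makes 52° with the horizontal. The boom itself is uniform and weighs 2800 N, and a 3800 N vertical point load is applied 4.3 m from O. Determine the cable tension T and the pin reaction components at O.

T = 4305 N, O_x = 2651 N, O_y = 3207 N

ΣM about O: T·sin52°·8.2 − 2800·4.1 − 3800·4.3 = 0 → T = 27820/(8.2·0.788011) = 4305.38 ≈ 4305 N.
ΣF_x = 0: O_x − T·cos52° = 0 → O_x = 4305.38 × 0.615661 = 2651 N.
ΣF_y = 0: O_y + T·sin52° − 2800 − 3800 = 0 → O_y = 6600 − 4305.38 × 0.788011 = 3207 N.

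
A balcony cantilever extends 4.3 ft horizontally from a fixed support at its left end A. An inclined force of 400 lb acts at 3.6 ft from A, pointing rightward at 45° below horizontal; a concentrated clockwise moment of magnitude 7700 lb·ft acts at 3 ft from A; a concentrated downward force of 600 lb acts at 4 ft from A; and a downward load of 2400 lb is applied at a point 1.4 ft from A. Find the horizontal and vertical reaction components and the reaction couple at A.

ΣF_x = 0: A_x + 400·cos45° = 0 → A_x = -282.8 lb.
ΣF_y = 0: A_y − 400·sin45° − 600 − 2400 = 0 → A_y = 3283 lb.
ΣM about A: M_A − 400·sin45°·3.6 − 7700 − 600·4 − 2400·1.4 = 0 → M_A = 14480 lb·ft.

A_x = -282.8 lb, A_y = 3283 lb, M_A = 14480 lb·ft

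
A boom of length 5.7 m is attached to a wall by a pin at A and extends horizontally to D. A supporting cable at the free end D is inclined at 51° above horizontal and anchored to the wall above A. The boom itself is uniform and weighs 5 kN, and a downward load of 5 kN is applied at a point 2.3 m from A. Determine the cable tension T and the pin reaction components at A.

ΣM about A: T·sin51°·5.7 − 5·2.85 − 5·2.3 = 0 → T = 25.75/(5.7·0.777146) = 5.81299 ≈ 5.813 kN.
ΣF_x = 0: A_x − T·cos51° = 0 → A_x = 5.81299 × 0.62932 = 3.658 kN.
ΣF_y = 0: A_y + T·sin51° − 5 − 5 = 0 → A_y = 10 − 5.81299 × 0.777146 = 5.482 kN.

T = 5.813 kN, A_x = 3.658 kN, A_y = 5.482 kN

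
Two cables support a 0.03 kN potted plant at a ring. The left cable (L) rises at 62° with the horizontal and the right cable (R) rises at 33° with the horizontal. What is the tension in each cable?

T_L = 0.02526 kN, T_R = 0.01414 kN

ΣF_x = 0: −T_L·cos62° + T_R·cos33° = 0 → T_R = 0.559781·T_L.
ΣF_y = 0: T_L·sin62° + T_R·sin33° = 0.03.
Substitute: T_L·(0.882948 + 0.559781·0.544639) = 0.03 → T_L = 0.0252562 ≈ 0.02526 kN.
Then T_R = 0.559781 × 0.0252562 = 0.01414 kN.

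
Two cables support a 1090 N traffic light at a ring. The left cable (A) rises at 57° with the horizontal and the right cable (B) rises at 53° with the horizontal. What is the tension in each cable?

T_A = 698.1 N, T_B = 631.8 N

ΣF_x = 0: −T_A·cos57° + T_B·cos53° = 0 → T_B = 0.904994·T_A.
ΣF_y = 0: T_A·sin57° + T_B·sin53° = 1090.
Substitute: T_A·(0.838671 + 0.904994·0.798636) = 1090 → T_A = 698.077 ≈ 698.1 N.
Then T_B = 0.904994 × 698.077 = 631.8 N.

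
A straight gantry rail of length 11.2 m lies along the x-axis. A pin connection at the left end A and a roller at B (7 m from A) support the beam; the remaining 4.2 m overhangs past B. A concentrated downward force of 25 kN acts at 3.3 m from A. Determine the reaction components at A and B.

A_x = 0, A_y = 13.21 kN, B_y = 11.79 kN

Moments about A: B_y·7 − 25·3.3 = 0 → B_y = 82.5/7 = 11.7857 ≈ 11.79 kN.
ΣF_y = 0: A_y + 11.7857 − 25 = 0 → A_y = 13.21 kN.
ΣF_x = 0: no horizontal applied forces, so A_x = 0.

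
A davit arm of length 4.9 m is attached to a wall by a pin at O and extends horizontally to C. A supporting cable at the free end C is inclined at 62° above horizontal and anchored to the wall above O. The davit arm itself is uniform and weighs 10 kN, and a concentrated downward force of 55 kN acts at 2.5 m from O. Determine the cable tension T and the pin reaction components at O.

ΣM about O: T·sin62°·4.9 − 10·2.45 − 55·2.5 = 0 → T = 162/(4.9·0.882948) = 37.4441 ≈ 37.44 kN.
ΣF_x = 0: O_x − T·cos62° = 0 → O_x = 37.4441 × 0.469472 = 17.58 kN.
ΣF_y = 0: O_y + T·sin62° − 10 − 55 = 0 → O_y = 65 − 37.4441 × 0.882948 = 31.94 kN.

T = 37.44 kN, O_x = 17.58 kN, O_y = 31.94 kN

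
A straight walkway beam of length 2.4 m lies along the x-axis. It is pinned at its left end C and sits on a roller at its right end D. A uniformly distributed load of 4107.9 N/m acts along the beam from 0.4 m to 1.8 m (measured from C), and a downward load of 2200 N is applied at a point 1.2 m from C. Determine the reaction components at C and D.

C_x = 0, C_y = 4215 N, D_y = 3736 N

Resultant of the distributed load: 4107.9 × 1.4 = 5751.06 N at 1.1 m from C.
Taking moments about C: D_y·2.4 − (4107.9·1.4)·1.1 − 2200·1.2 = 0 → D_y = 8966.166/2.4 = 3735.9 ≈ 3736 N.
ΣF_y = 0: C_y + 3735.9 − 4107.9·1.4 − 2200 = 0 → C_y = 4215 N.
ΣF_x = 0: no horizontal applied forces, so C_x = 0.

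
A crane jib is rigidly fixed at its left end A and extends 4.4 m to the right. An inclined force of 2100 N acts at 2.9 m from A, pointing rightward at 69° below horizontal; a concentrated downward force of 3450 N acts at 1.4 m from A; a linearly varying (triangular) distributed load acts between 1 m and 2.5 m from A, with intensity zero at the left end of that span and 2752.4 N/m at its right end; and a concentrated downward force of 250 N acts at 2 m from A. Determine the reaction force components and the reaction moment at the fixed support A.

Resultant of the triangular load: ½ × 2752.4 × 1.5 = 2064.3 N, acting at 2 m from A (one-third of the span from the peak).
ΣF_x = 0: A_x + 2100·cos69° = 0 → A_x = -752.6 N.
ΣF_y = 0: A_y − 2100·sin69° − 3450 − ½·2752.4·1.5 − 250 = 0 → A_y = 7725 N.
ΣM about A: M_A − 2100·sin69°·2.9 − 3450·1.4 − (½·2752.4·1.5)·2 − 250·2 = 0 → M_A = 15140 N·m.

A_x = -752.6 N, A_y = 7725 N, M_A = 15140 N·m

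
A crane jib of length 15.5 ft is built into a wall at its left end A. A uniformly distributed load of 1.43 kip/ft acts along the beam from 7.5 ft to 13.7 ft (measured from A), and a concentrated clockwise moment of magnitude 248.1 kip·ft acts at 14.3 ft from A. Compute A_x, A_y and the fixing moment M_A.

Resultant of the distributed load: 1.43 × 6.2 = 8.866 kip at 10.6 ft from A.
ΣF_x = 0: A_x = 0.
ΣF_y = 0: A_y − 1.43·6.2 = 0 → A_y = 8.866 kip.
ΣM about A: M_A − (1.43·6.2)·10.6 − 248.1 = 0 → M_A = 342.1 kip·ft.

A_x = 0, A_y = 8.866 kip, M_A = 342.1 kip·ft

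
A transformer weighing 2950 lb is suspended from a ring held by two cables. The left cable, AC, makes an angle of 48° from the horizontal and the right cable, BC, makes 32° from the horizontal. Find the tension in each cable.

T_AC = 2540 lb, T_BC = 2004 lb

ΣF_x = 0: −T_AC·cos48° + T_BC·cos32° = 0 → T_BC = 0.789024·T_AC.
ΣF_y = 0: T_AC·sin48° + T_BC·sin32° = 2950.
Substitute: T_AC·(0.743145 + 0.789024·0.529919) = 2950 → T_AC = 2540.34 ≈ 2540 lb.
Then T_BC = 0.789024 × 2540.34 = 2004 lb.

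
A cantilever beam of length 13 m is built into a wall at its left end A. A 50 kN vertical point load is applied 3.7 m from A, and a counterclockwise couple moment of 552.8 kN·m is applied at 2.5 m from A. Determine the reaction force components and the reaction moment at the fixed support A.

ΣF_x = 0: A_x = 0.
ΣF_y = 0: A_y − 50 = 0 → A_y = 50.00 kN.
ΣM about A: M_A − 50·3.7 + 552.8 = 0 → M_A = -367.8 kN·m.

A_x = 0, A_y = 50.00 kN, M_A = -367.8 kN·m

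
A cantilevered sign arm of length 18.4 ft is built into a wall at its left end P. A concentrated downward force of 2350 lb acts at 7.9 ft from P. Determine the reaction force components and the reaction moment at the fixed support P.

P_x = 0, P_y = 2350 lb, M_P = 18560 lb·ft

ΣF_x = 0: P_x = 0.
ΣF_y = 0: P_y − 2350 = 0 → P_y = 2350 lb.
ΣM about P: M_P − 2350·7.9 = 0 → M_P = 18560 lb·ft.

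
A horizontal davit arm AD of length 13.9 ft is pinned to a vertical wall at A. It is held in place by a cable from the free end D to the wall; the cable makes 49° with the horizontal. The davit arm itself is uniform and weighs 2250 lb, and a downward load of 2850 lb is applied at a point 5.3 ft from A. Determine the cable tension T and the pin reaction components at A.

ΣM about A: T·sin49°·13.9 − 2250·6.95 − 2850·5.3 = 0 → T = 30742.5/(13.9·0.75471) = 2930.52 ≈ 2931 lb.
ΣF_x = 0: A_x − T·cos49° = 0 → A_x = 2930.52 × 0.656059 = 1923 lb.
ΣF_y = 0: A_y + T·sin49° − 2250 − 2850 = 0 → A_y = 5100 − 2930.52 × 0.75471 = 2888 lb.

T = 2931 lb, A_x = 1923 lb, A_y = 2888 lb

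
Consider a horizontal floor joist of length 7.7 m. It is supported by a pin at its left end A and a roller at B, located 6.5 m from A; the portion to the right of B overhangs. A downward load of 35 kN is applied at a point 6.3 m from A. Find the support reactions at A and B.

ΣM about A: B_y·6.5 − 35·6.3 = 0 → B_y = 220.5/6.5 = 33.9231 ≈ 33.92 kN.
ΣF_y = 0: A_y + 33.9231 − 35 = 0 → A_y = 1.077 kN.
ΣF_x = 0: no horizontal applied forces, so A_x = 0.

A_x = 0, A_y = 1.077 kN, B_y = 33.92 kN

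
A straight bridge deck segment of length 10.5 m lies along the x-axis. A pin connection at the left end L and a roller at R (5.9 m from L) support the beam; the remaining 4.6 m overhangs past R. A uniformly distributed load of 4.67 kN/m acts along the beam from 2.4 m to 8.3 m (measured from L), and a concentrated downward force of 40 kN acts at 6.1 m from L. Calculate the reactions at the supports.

Resultant of the distributed load: 4.67 × 5.9 = 27.553 kN at 5.35 m from L.
Moments about L: R_y·5.9 − (4.67·5.9)·5.35 − 40·6.1 = 0 → R_y = 391.40855/5.9 = 66.3404 ≈ 66.34 kN.
ΣF_y = 0: L_y + 66.3404 − 4.67·5.9 − 40 = 0 → L_y = 1.213 kN.
ΣF_x = 0: no horizontal applied forces, so L_x = 0.

L_x = 0, L_y = 1.213 kN, R_y = 66.34 kN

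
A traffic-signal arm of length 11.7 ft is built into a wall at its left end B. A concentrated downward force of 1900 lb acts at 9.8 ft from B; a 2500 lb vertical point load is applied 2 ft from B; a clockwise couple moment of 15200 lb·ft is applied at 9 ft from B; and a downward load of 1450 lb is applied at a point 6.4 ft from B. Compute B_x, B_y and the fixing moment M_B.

B_x = 0, B_y = 5850 lb, M_B = 48100 lb·ft

ΣF_x = 0: B_x = 0.
ΣF_y = 0: B_y − 1900 − 2500 − 1450 = 0 → B_y = 5850 lb.
ΣM about B: M_B − 1900·9.8 − 2500·2 − 15200 − 1450·6.4 = 0 → M_B = 48100 lb·ft.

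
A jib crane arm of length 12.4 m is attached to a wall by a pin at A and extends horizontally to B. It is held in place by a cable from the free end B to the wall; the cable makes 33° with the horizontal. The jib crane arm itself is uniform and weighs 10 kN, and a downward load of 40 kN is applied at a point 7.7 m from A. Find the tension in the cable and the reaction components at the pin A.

ΣM about A: T·sin33°·12.4 − 10·6.2 − 40·7.7 = 0 → T = 370/(12.4·0.544639) = 54.7862 ≈ 54.79 kN.
ΣF_x = 0: A_x − T·cos33° = 0 → A_x = 54.7862 × 0.838671 = 45.95 kN.
ΣF_y = 0: A_y + T·sin33° − 10 − 40 = 0 → A_y = 50 − 54.7862 × 0.544639 = 20.16 kN.

T = 54.79 kN, A_x = 45.95 kN, A_y = 20.16 kN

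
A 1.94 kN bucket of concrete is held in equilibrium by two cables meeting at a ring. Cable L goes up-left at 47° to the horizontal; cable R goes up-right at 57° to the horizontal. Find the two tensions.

ΣF_x = 0: −T_L·cos47° + T_R·cos57° = 0 → T_R = 1.2522·T_L.
ΣF_y = 0: T_L·sin47° + T_R·sin57° = 1.94.
Substitute: T_L·(0.731354 + 1.2522·0.838671) = 1.94 → T_L = 1.08895 ≈ 1.089 kN.
Then T_R = 1.2522 × 1.08895 = 1.364 kN.

T_L = 1.089 kN, T_R = 1.364 kN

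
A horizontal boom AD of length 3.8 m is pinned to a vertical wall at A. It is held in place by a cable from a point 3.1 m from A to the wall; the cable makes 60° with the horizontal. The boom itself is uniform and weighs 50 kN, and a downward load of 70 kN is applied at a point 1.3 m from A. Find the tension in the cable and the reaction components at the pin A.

T = 69.28 kN, A_x = 34.64 kN, A_y = 60.00 kN

ΣM about A: T·sin60°·3.1 − 50·1.9 − 70·1.3 = 0 → T = 186/(3.1·0.866025) = 69.2821 ≈ 69.28 kN.
ΣF_x = 0: A_x − T·cos60° = 0 → A_x = 69.2821 × 0.5 = 34.64 kN.
ΣF_y = 0: A_y + T·sin60° − 50 − 70 = 0 → A_y = 120 − 69.2821 × 0.866025 = 60.00 kN.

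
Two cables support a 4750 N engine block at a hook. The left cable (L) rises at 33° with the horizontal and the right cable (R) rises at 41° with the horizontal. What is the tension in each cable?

ΣF_x = 0: −T_L·cos33° + T_R·cos41° = 0 → T_R = 1.11125·T_L.
ΣF_y = 0: T_L·sin33° + T_R·sin41° = 4750.
Substitute: T_L·(0.544639 + 1.11125·0.656059) = 4750 → T_L = 3729.34 ≈ 3729 N.
Then T_R = 1.11125 × 3729.34 = 4144 N.

T_L = 3729 N, T_R = 4144 N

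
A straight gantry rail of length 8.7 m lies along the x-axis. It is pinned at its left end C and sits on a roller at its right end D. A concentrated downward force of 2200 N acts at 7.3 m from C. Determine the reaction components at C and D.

C_x = 0, C_y = 354.0 N, D_y = 1846 N

ΣM about C: D_y·8.7 − 2200·7.3 = 0 → D_y = 16060/8.7 = 1845.98 ≈ 1846 N.
ΣF_y = 0: C_y + 1845.98 − 2200 = 0 → C_y = 354.0 N.
ΣF_x = 0: no horizontal applied forces, so C_x = 0.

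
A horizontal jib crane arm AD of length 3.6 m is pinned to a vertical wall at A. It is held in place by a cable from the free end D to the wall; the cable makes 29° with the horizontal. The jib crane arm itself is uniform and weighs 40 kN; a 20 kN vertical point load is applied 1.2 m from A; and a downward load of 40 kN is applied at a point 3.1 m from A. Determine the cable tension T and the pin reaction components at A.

ΣM about A: T·sin29°·3.6 − 40·1.8 − 20·1.2 − 40·3.1 = 0 → T = 220/(3.6·0.48481) = 126.052 ≈ 126.1 kN.
ΣF_x = 0: A_x − T·cos29° = 0 → A_x = 126.052 × 0.87462 = 110.2 kN.
ΣF_y = 0: A_y + T·sin29° − 40 − 20 − 40 = 0 → A_y = 100 − 126.052 × 0.48481 = 38.89 kN.

T = 126.1 kN, A_x = 110.2 kN, A_y = 38.89 kN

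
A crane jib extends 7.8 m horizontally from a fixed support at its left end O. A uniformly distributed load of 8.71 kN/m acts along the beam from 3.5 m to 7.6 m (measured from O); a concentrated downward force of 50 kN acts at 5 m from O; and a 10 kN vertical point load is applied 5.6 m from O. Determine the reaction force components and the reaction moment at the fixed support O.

O_x = 0, O_y = 95.71 kN, M_O = 504.2 kN·m

Resultant of the distributed load: 8.71 × 4.1 = 35.711 kN at 5.55 m from O.
ΣF_x = 0: O_x = 0.
ΣF_y = 0: O_y − 8.71·4.1 − 50 − 10 = 0 → O_y = 95.71 kN.
ΣM about O: M_O − (8.71·4.1)·5.55 − 50·5 − 10·5.6 = 0 → M_O = 504.2 kN·m.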